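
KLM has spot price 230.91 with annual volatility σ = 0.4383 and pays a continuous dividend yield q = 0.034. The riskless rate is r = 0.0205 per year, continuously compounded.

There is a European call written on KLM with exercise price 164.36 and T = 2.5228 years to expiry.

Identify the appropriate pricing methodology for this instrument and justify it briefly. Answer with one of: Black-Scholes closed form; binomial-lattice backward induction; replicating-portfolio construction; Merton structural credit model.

framework: Black-Scholes closed form

Key observation: everything needed for the exact continuous-time valuation of the European call on KLM (strike 164.36) is given, and no feature rules the closed form out.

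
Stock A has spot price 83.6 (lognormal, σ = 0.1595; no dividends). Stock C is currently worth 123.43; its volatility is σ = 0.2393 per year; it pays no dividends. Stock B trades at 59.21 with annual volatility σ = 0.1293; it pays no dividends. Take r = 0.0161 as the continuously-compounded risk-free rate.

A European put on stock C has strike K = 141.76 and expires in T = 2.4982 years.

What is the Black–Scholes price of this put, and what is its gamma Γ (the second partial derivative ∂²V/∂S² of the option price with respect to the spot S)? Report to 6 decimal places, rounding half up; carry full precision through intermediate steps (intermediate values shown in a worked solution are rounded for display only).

σ√T = 0.2393·√2.4982 = 0.378230
d₁ = (ln(S/K) + (r+σ²/2)T) / (σ√T) = (ln(123.43/141.76) + (0.0161+0.2393²/2)·2.4982) / 0.378230 = (-0.138461 + 0.111750) / 0.378230 = -0.070622
d₂ = d₁ − σ√T = -0.070622 − 0.378230 = -0.448852
e^{−rT} = 0.960577
N(−d₁) = 0.528151,  N(−d₂) = 0.673231
Put price V = K·e^{−rT}·N(−d₂) − S·N(−d₁) = 91.674777 − 65.189617 = 26.485159
φ(d₁) = (1/√(2π))·e^{−d₁²/2} = 0.397949
Γ = φ(d₁) / (S·σ·√T) = 0.008524

price = 26.485159
Γ = 0.008524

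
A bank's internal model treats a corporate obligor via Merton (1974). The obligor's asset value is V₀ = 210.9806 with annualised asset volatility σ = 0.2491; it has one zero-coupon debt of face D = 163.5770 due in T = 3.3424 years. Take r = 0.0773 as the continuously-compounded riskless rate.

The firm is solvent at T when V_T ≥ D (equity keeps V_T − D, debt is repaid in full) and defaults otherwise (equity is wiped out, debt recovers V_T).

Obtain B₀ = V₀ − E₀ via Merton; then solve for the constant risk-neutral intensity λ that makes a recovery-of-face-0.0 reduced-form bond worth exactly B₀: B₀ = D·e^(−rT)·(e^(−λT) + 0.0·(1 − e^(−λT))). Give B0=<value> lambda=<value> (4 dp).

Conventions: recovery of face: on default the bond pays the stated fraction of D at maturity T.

Work the structural quantities from V₀ = 210.9806 against face 163.5770:
d₁ = [ln(V₀/D) + (r + σ²/2)T] / (σ√T)
   = [ln(210.9806/163.5770) + (0.0773 + 0.5·0.2491²)·3.3424] / (0.2491·√3.3424)
   = [0.254482 + 0.362067] / 0.455410 = 1.353832
d₂ = d₁ − σ√T = 1.353832 − 0.455410 = 0.898422
N(d₁) = 0.912105,  N(d₂) = 0.815520,  e^(−rT) = 0.772311
E₀ = V₀·N(d₁) − D·e^(−rT)·N(d₂)
   = 210.9806·0.912105 − 163.5770·0.772311·0.815520 = 89.409938
B₀ = V₀ − E₀ = 210.9806 − 89.409938 = 121.570662
e^(−λT) = (B₀·e^(rT)/D − 0)/(1 − 0) = (121.5707·1.294815/163.5770 − 0)/1 = 0.96230838
λ = −ln(0.96230838)/3.3424 = 0.011495

B0=121.5707 lambda=0.0115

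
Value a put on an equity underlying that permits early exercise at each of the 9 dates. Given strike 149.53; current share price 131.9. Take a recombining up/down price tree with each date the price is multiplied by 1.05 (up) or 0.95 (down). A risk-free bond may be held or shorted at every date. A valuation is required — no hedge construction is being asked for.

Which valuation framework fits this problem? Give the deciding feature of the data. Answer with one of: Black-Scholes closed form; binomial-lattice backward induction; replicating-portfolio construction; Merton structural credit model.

framework: binomial-lattice backward induction

Key observation: the put (strike 149.53 on spot 131.9) is American-style on a 9-step discrete price model, so the early-exercise decision at every node requires stepwise backward valuation — a closed form cannot price the exercise right.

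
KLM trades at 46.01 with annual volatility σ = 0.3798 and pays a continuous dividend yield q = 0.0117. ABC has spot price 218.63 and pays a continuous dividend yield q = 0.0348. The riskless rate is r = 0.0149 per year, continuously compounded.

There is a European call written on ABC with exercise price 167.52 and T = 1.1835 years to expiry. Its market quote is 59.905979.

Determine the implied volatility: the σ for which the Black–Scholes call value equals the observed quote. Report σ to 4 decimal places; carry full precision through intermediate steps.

sigma = 0.4040

At σ = 0.4040 the Black–Scholes value reproduces the quote:
σ√T = 0.404·√1.1835 = 0.439507
d₁ = (ln(S/K) + (r−q+σ²/2)T) / (σ√T) = (ln(218.63/167.52) + (0.0149−0.0348+0.404²/2)·1.1835) / 0.439507 = (0.266278 + 0.073031) / 0.439507 = 0.772023
d₂ = d₁ − σ√T = 0.772023 − 0.439507 = 0.332517
e^{−rT} = 0.982520
e^{−qT} = 0.959651
N(d₁) = 0.779950,  N(d₂) = 0.630250
V = S·e^{−qT}·N(d₁) − K·e^{−rT}·N(d₂) = 163.640049 − 103.734070 = 59.905979 (equal to the quote); since ∂V/∂σ > 0 for all σ, the implied volatility is unique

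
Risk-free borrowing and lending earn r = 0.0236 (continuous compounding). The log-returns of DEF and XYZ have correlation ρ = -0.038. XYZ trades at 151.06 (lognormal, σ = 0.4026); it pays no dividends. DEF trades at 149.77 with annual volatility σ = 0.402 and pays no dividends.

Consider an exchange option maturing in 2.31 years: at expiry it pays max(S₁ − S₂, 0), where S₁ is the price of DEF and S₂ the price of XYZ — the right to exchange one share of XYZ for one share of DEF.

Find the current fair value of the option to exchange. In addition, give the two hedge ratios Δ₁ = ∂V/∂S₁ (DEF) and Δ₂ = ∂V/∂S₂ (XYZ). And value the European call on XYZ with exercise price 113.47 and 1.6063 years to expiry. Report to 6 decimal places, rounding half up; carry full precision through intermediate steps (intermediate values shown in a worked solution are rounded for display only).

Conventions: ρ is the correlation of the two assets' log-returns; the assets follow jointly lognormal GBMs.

exchange price = 50.561624
Δ1 = 0.666678
Δ2 = -0.326273
price(XYZ call K=113.47) = 52.066112

σ_eff = √(σ₁² + σ₂² − 2ρσ₁σ₂) = √(0.402² + 0.4026² − 2·-0.038·0.402·0.4026) = 0.579647
d₁ = (ln(S₁/S₂) + (q₂ − q₁ + σ_eff²/2)T) / (σ_eff√T) = (ln(149.77/151.06) + (0.0 − 0.0 + 0.167995)·2.31) / 0.880988 = 0.430759
d₂ = d₁ − σ_eff√T = 0.430759 − 0.880988 = -0.450229
N(d₁) = 0.666678,  N(d₂) = 0.326273
V = S₁·e^{−q₁T}·N(d₁) − S₂·e^{−q₂T}·N(d₂) = 99.848388 − 49.286764 = 50.561624
Δ₁ = e^{−q₁T}·N(d₁) = 0.666678;  Δ₂ = −e^{−q₂T}·N(d₂) = -0.326273
[vanilla: XYZ call K=113.47]
σ√T = 0.4026·√1.6063 = 0.510255
d₁ = (ln(S/K) + (r+σ²/2)T) / (σ√T) = (ln(151.06/113.47) + (0.0236+0.4026²/2)·1.6063) / 0.510255 = (0.286139 + 0.168089) / 0.510255 = 0.890197
d₂ = d₁ − σ√T = 0.890197 − 0.510255 = 0.379942
e^{−rT} = 0.962801
N(d₁) = 0.813320,  N(d₂) = 0.648006
price = S·N(d₁) − K·e^{−rT}·N(d₂) = 122.860110 − 70.793998 = 52.066112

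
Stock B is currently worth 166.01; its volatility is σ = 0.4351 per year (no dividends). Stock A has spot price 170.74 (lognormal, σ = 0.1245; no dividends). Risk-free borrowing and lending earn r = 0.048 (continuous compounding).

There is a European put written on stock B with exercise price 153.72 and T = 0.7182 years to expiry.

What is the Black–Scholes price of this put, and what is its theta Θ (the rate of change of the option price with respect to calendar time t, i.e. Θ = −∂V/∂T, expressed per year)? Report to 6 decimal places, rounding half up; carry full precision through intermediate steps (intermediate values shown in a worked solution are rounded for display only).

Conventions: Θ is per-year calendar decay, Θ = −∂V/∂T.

σ√T = 0.4351·√0.7182 = 0.368733
d₁ = (ln(S/K) + (r+σ²/2)T) / (σ√T) = (ln(166.01/153.72) + (0.048+0.4351²/2)·0.7182) / 0.368733 = (0.076915 + 0.102456) / 0.368733 = 0.486452
d₂ = d₁ − σ√T = 0.486452 − 0.368733 = 0.117719
e^{−rT} = 0.966114
N(−d₁) = 0.313323,  N(−d₂) = 0.453145
Put price V = K·e^{−rT}·N(−d₂) − S·N(−d₁) = 67.297040 − 52.014813 = 15.282226
φ(d₁) = (1/√(2π))·e^{−d₁²/2} = 0.354426
Θ = −S·φ(d₁)·σ/(2√T) + r·K·e^{−rT}·N(−d₂) = −15.104138 + 3.230258 = -11.873880

price = 15.282226
Θ = -11.873880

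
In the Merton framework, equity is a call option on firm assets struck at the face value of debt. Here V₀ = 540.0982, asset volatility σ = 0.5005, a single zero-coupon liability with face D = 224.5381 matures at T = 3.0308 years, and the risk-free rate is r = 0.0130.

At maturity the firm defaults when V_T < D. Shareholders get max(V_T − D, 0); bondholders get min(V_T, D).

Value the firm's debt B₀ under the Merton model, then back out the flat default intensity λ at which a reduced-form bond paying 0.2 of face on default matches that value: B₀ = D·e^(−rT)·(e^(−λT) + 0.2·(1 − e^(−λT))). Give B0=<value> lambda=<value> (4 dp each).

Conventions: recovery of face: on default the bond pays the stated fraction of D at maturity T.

Equity is a call on the firm's assets struck at D = 224.5381:
d₁ = [ln(V₀/D) + (r + σ²/2)T] / (σ√T)
   = [ln(540.0982/224.5381) + (0.0130 + 0.5·0.5005²)·3.0308] / (0.5005·√3.0308)
   = [0.877706 + 0.419008] / 0.871330 = 1.488201
d₂ = d₁ − σ√T = 1.488201 − 0.871330 = 0.616871
N(d₁) = 0.931651,  N(d₂) = 0.731340,  e^(−rT) = 0.961366
E₀ = V₀·N(d₁) − D·e^(−rT)·N(d₂)
   = 540.0982·0.931651 − 224.5381·0.961366·0.731340 = 345.313632
B₀ = V₀ − E₀ = 540.0982 − 345.313632 = 194.784568
e^(−λT) = (B₀·e^(rT)/D − 0.2)/(1 − 0.2) = (194.7846·1.040187/224.5381 − 0.2)/0.8 = 0.87793991
λ = −ln(0.87793991)/3.0308 = 0.042951

B0=194.7846 lambda=0.0430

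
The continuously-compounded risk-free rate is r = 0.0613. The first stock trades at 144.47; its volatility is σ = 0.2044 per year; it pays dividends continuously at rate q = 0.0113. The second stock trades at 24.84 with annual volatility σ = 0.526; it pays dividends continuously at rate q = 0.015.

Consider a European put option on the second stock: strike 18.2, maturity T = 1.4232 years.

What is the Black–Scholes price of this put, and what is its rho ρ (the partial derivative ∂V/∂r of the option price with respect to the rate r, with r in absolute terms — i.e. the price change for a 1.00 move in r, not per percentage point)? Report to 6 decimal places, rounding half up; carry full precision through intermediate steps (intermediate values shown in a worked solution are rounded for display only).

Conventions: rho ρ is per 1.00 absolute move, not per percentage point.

σ√T = 0.526·√1.4232 = 0.627507
d₁ = (ln(S/K) + (r−q+σ²/2)T) / (σ√T) = (ln(24.84/18.2) + (0.0613−0.015+0.526²/2)·1.4232) / 0.627507 = (0.311034 + 0.262777) / 0.627507 = 0.914428
d₂ = d₁ − σ√T = 0.914428 − 0.627507 = 0.286921
e^{−rT} = 0.916455
e^{−qT} = 0.978878
N(−d₁) = 0.180246,  N(−d₂) = 0.387086
Put price V = K·e^{−rT}·N(−d₂) − S·e^{−qT}·N(−d₁) = 6.456399 − 4.382739 = 2.073661
ρ = −K·T·e^{−rT}·N(−d₂) = -9.188748

price = 2.073661
ρ = -9.188748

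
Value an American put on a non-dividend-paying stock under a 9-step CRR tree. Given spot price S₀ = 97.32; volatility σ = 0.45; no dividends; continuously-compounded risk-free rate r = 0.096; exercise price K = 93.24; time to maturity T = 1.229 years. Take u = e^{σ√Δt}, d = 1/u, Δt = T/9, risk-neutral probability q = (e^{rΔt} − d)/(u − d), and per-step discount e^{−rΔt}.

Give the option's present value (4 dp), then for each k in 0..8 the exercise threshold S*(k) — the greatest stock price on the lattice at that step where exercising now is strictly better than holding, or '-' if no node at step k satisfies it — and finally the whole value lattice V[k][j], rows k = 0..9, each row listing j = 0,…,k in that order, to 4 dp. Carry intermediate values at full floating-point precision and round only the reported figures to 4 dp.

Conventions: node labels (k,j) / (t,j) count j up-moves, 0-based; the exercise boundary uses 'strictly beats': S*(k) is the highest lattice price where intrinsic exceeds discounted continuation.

price = 12.9011
boundary = - - - 59.0942 50.0410 59.0942 50.0410 59.0942 69.7853
tree:
12.9011
18.3654 7.7351
25.4294 11.7317 3.9117
34.1458 17.3173 6.4125 1.4947
43.1990 24.7662 10.2680 2.6961 0.3233
50.8653 34.1458 15.9681 4.7945 0.6525 0.0000
57.3571 43.1990 23.9255 8.3705 1.3170 0.0000 0.0000
62.8543 50.8653 34.1458 14.2578 2.6582 0.0000 0.0000 0.0000
67.5094 57.3571 43.1990 23.4547 5.3654 0.0000 0.0000 0.0000 0.0000
71.4513 62.8543 50.8653 34.1458 10.8294 0.0000 0.0000 0.0000 0.0000 0.0000

params: Δt=0.13656 u=1.18092 d=0.84680 q=0.49802 e^(-rΔt)=0.98698
t_9 payoffs: 71.4513 62.8543 50.8653 34.1458 10.8294 0.0000 0.0000 0.0000 0.0000 0.0000
t_8: node(8,0) S=25.7306 payoff=67.5094 vs cont=66.2951 → 67.5094 [stop]  node(8,1) S=35.8829 payoff=57.3571 vs cont=56.1427 → 57.3571 [stop]  node(8,2) S=50.0410 payoff=43.1990 vs cont=41.9847 → 43.1990 [stop]  node(8,3) S=69.7853 payoff=23.4547 vs cont=22.2403 → 23.4547 [stop]  node(8,4) S=97.3200 payoff=0.0000 vs cont=5.3654 → 5.3654 [wait]  node(8,5) S=135.7188 payoff=0.0000 vs cont=0.0000 → 0.0000 [wait]  node(8,6) S=189.2684 payoff=0.0000 vs cont=0.0000 → 0.0000 [wait]  node(8,7) S=263.9466 payoff=0.0000 vs cont=0.0000 → 0.0000 [wait]  node(8,8) S=368.0901 payoff=0.0000 vs cont=0.0000 → 0.0000 [wait]  ⇒ S*(8)=69.7853
t_7: node(7,0) S=30.3857 payoff=62.8543 vs cont=61.6400 → 62.8543 [stop]  node(7,1) S=42.3747 payoff=50.8653 vs cont=49.6509 → 50.8653 [stop]  node(7,2) S=59.0942 payoff=34.1458 vs cont=32.9314 → 34.1458 [stop]  node(7,3) S=82.4106 payoff=10.8294 vs cont=14.2578 → 14.2578 [wait]  node(7,4) S=114.9267 payoff=0.0000 vs cont=2.6582 → 2.6582 [wait]  node(7,5) S=160.2725 payoff=0.0000 vs cont=0.0000 → 0.0000 [wait]  node(7,6) S=223.5101 payoff=0.0000 vs cont=0.0000 → 0.0000 [wait]  node(7,7) S=311.6988 payoff=0.0000 vs cont=0.0000 → 0.0000 [wait]  ⇒ S*(7)=59.0942
t_6: node(6,0) S=35.8829 payoff=57.3571 vs cont=56.1427 → 57.3571 [stop]  node(6,1) S=50.0410 payoff=43.1990 vs cont=41.9847 → 43.1990 [stop]  node(6,2) S=69.7853 payoff=23.4547 vs cont=23.9255 → 23.9255 [wait]  node(6,3) S=97.3200 payoff=0.0000 vs cont=8.3705 → 8.3705 [wait]  node(6,4) S=135.7188 payoff=0.0000 vs cont=1.3170 → 1.3170 [wait]  node(6,5) S=189.2684 payoff=0.0000 vs cont=0.0000 → 0.0000 [wait]  node(6,6) S=263.9466 payoff=0.0000 vs cont=0.0000 → 0.0000 [wait]  ⇒ S*(6)=50.0410
t_5: node(5,0) S=42.3747 payoff=50.8653 vs cont=49.6509 → 50.8653 [stop]  node(5,1) S=59.0942 payoff=34.1458 vs cont=33.1628 → 34.1458 [stop]  node(5,2) S=82.4106 payoff=10.8294 vs cont=15.9681 → 15.9681 [wait]  node(5,3) S=114.9267 payoff=0.0000 vs cont=4.7945 → 4.7945 [wait]  node(5,4) S=160.2725 payoff=0.0000 vs cont=0.6525 → 0.6525 [wait]  node(5,5) S=223.5101 payoff=0.0000 vs cont=0.0000 → 0.0000 [wait]  ⇒ S*(5)=59.0942
t_4: node(4,0) S=50.0410 payoff=43.1990 vs cont=41.9847 → 43.1990 [stop]  node(4,1) S=69.7853 payoff=23.4547 vs cont=24.7662 → 24.7662 [wait]  node(4,2) S=97.3200 payoff=0.0000 vs cont=10.2680 → 10.2680 [wait]  node(4,3) S=135.7188 payoff=0.0000 vs cont=2.6961 → 2.6961 [wait]  node(4,4) S=189.2684 payoff=0.0000 vs cont=0.3233 → 0.3233 [wait]  ⇒ S*(4)=50.0410
t_3: node(3,0) S=59.0942 payoff=34.1458 vs cont=33.5761 → 34.1458 [stop]  node(3,1) S=82.4106 payoff=10.8294 vs cont=17.3173 → 17.3173 [wait]  node(3,2) S=114.9267 payoff=0.0000 vs cont=6.4125 → 6.4125 [wait]  node(3,3) S=160.2725 payoff=0.0000 vs cont=1.4947 → 1.4947 [wait]  ⇒ S*(3)=59.0942
t_2: node(2,0) S=69.7853 payoff=23.4547 vs cont=25.4294 → 25.4294 [wait]  node(2,1) S=97.3200 payoff=0.0000 vs cont=11.7317 → 11.7317 [wait]  node(2,2) S=135.7188 payoff=0.0000 vs cont=3.9117 → 3.9117 [wait]  ⇒ S*(2)=-
t_1: node(1,0) S=82.4106 payoff=10.8294 vs cont=18.3654 → 18.3654 [wait]  node(1,1) S=114.9267 payoff=0.0000 vs cont=7.7351 → 7.7351 [wait]  ⇒ S*(1)=-
t_0: node(0,0) S=97.3200 payoff=0.0000 vs cont=12.9011 → 12.9011 [wait]  ⇒ S*(0)=-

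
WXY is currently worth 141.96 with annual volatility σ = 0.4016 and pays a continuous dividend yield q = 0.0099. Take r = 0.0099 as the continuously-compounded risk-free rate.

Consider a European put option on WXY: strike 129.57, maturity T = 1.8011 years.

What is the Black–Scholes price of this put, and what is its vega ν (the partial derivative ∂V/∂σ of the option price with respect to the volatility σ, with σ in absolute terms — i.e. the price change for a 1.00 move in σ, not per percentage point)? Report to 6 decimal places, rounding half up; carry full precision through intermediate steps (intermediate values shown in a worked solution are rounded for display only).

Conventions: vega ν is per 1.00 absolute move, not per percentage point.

σ√T = 0.4016·√1.8011 = 0.538968
d₁ = (ln(S/K) + (r−q+σ²/2)T) / (σ√T) = (ln(141.96/129.57) + (0.0099−0.0099+0.4016²/2)·1.8011) / 0.538968 = (0.091324 + 0.145243) / 0.538968 = 0.438926
d₂ = d₁ − σ√T = 0.438926 − 0.538968 = -0.100041
e^{−rT} = 0.982327
e^{−qT} = 0.982327
N(−d₁) = 0.330357,  N(−d₂) = 0.539844
Put price V = K·e^{−rT}·N(−d₂) − S·e^{−qT}·N(−d₁) = 68.711437 − 46.068730 = 22.642707
φ(d₁) = (1/√(2π))·e^{−d₁²/2} = 0.362306
ν = S·e^{−qT}·φ(d₁)·√T = 67.805718

price = 22.642707
ν = 67.805718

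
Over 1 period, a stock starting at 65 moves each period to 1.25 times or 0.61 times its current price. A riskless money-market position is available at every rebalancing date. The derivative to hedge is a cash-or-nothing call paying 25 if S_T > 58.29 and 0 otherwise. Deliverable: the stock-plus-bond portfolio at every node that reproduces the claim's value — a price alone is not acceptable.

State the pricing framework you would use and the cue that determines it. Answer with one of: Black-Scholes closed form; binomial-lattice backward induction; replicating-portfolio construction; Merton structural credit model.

framework: replicating-portfolio construction

Key observation: what is demanded is not a single number but the (Δ, B) position at each node of the 1.25/0.61 tree starting at 65; constructing those positions is the replicating-portfolio method.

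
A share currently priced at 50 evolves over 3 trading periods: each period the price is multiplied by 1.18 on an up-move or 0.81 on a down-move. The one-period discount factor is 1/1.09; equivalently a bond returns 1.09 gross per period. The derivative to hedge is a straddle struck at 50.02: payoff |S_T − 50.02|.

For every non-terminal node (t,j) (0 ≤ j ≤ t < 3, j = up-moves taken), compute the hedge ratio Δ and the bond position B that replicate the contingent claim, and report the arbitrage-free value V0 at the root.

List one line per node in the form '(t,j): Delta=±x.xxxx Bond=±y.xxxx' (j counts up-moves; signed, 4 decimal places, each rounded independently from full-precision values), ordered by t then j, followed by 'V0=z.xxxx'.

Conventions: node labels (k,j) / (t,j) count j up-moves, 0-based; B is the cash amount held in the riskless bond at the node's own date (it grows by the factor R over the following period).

Under the risk-neutral measure, an up-move has probability p* = (R−d)/(u−d) = 0.7568 and values discount at R = 1.09.
Payoffs at expiry: V(3,0)=23.4479, V(3,1)=11.3101, V(3,2)=6.3722, V(3,3)=32.1316
Node (2,0) S=32.8050: V=(p*·11.3101+(1−p*)·23.4479)/1.09=13.0849; Δ=(11.3101−23.4479)/(38.7099−26.5721)=-1.0000; B=V−Δ·S=45.8899
Node (2,1) S=47.7900: V=(p*·6.3722+(1−p*)·11.3101)/1.09=6.9480; Δ=(6.3722−11.3101)/(56.3922−38.7099)=-0.2793; B=V−Δ·S=20.2937
Node (2,2) S=69.6200: V=(p*·32.1316+(1−p*)·6.3722)/1.09=23.7301; Δ=(32.1316−6.3722)/(82.1516−56.3922)=1.0000; B=V−Δ·S=-45.8899
Node (1,0) S=40.5000: V=(p*·6.9480+(1−p*)·13.0849)/1.09=7.7438; Δ=(6.9480−13.0849)/(47.7900−32.8050)=-0.4095; B=V−Δ·S=24.3301
Node (1,1) S=59.0000: V=(p*·23.7301+(1−p*)·6.9480)/1.09=18.0257; Δ=(23.7301−6.9480)/(69.6200−47.7900)=0.7688; B=V−Δ·S=-27.3314
Node (0,0) S=50.0000: V=(p*·18.0257+(1−p*)·7.7438)/1.09=14.2428; Δ=(18.0257−7.7438)/(59.0000−40.5000)=0.5558; B=V−Δ·S=-13.5459
Sanity check at the root: Δ(0,0)·S0 + B(0,0) reproduces V0 = 14.2428.

(0,0): Delta=0.5558 Bond=-13.5459
(1,0): Delta=-0.4095 Bond=24.3301
(1,1): Delta=0.7688 Bond=-27.3314
(2,0): Delta=-1.0000 Bond=45.8899
(2,1): Delta=-0.2793 Bond=20.2937
(2,2): Delta=1.0000 Bond=-45.8899
V0=14.2428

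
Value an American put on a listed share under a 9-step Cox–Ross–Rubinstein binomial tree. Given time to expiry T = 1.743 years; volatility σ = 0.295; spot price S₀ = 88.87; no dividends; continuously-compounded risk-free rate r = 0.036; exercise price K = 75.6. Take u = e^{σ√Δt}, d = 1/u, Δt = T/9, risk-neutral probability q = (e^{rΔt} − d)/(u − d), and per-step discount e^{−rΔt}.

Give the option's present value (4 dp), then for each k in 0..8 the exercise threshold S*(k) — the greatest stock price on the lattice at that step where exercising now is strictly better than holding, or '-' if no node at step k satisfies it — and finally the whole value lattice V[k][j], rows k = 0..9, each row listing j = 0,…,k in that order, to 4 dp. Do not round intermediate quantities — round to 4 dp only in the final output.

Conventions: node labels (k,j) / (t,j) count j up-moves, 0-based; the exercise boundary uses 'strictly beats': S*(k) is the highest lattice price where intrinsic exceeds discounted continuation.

params: Δt=0.19367 u=1.13863 d=0.87825 q=0.49446 e^(-rΔt)=0.99305
t_9 payoffs: 47.9736 39.7832 29.1646 15.3979 0.0000 0.0000 0.0000 0.0000 0.0000 0.0000
t_8: node(8,0) S=31.4562 payoff=44.1438 vs cont=43.6186 → 44.1438 [stop]  node(8,1) S=40.7820 payoff=34.8180 vs cont=34.2928 → 34.8180 [stop]  node(8,2) S=52.8726 payoff=22.7274 vs cont=22.2022 → 22.7274 [stop]  node(8,3) S=68.5477 payoff=7.0523 vs cont=7.7302 → 7.7302 [wait]  node(8,4) S=88.8700 payoff=0.0000 vs cont=0.0000 → 0.0000 [wait]  node(8,5) S=115.2172 payoff=0.0000 vs cont=0.0000 → 0.0000 [wait]  node(8,6) S=149.3756 payoff=0.0000 vs cont=0.0000 → 0.0000 [wait]  node(8,7) S=193.6609 payoff=0.0000 vs cont=0.0000 → 0.0000 [wait]  node(8,8) S=251.0754 payoff=0.0000 vs cont=0.0000 → 0.0000 [wait]  ⇒ S*(8)=52.8726
t_7: node(7,0) S=35.8168 payoff=39.7832 vs cont=39.2579 → 39.7832 [stop]  node(7,1) S=46.4354 payoff=29.1646 vs cont=28.6393 → 29.1646 [stop]  node(7,2) S=60.2021 payoff=15.3979 vs cont=15.2055 → 15.3979 [stop]  node(7,3) S=78.0502 payoff=0.0000 vs cont=3.8807 → 3.8807 [wait]  node(7,4) S=101.1897 payoff=0.0000 vs cont=0.0000 → 0.0000 [wait]  node(7,5) S=131.1893 payoff=0.0000 vs cont=0.0000 → 0.0000 [wait]  node(7,6) S=170.0830 payoff=0.0000 vs cont=0.0000 → 0.0000 [wait]  node(7,7) S=220.5074 payoff=0.0000 vs cont=0.0000 → 0.0000 [wait]  ⇒ S*(7)=60.2021
t_6: node(6,0) S=40.7820 payoff=34.8180 vs cont=34.2928 → 34.8180 [stop]  node(6,1) S=52.8726 payoff=22.7274 vs cont=22.2022 → 22.7274 [stop]  node(6,2) S=68.5477 payoff=7.0523 vs cont=9.6357 → 9.6357 [wait]  node(6,3) S=88.8700 payoff=0.0000 vs cont=1.9482 → 1.9482 [wait]  node(6,4) S=115.2172 payoff=0.0000 vs cont=0.0000 → 0.0000 [wait]  node(6,5) S=149.3756 payoff=0.0000 vs cont=0.0000 → 0.0000 [wait]  node(6,6) S=193.6609 payoff=0.0000 vs cont=0.0000 → 0.0000 [wait]  ⇒ S*(6)=52.8726
t_5: node(5,0) S=46.4354 payoff=29.1646 vs cont=28.6393 → 29.1646 [stop]  node(5,1) S=60.2021 payoff=15.3979 vs cont=16.1411 → 16.1411 [wait]  node(5,2) S=78.0502 payoff=0.0000 vs cont=5.7940 → 5.7940 [wait]  node(5,3) S=101.1897 payoff=0.0000 vs cont=0.9781 → 0.9781 [wait]  node(5,4) S=131.1893 payoff=0.0000 vs cont=0.0000 → 0.0000 [wait]  node(5,5) S=170.0830 payoff=0.0000 vs cont=0.0000 → 0.0000 [wait]  ⇒ S*(5)=46.4354
t_4: node(4,0) S=52.8726 payoff=22.7274 vs cont=22.5671 → 22.7274 [stop]  node(4,1) S=68.5477 payoff=7.0523 vs cont=10.9483 → 10.9483 [wait]  node(4,2) S=88.8700 payoff=0.0000 vs cont=3.3890 → 3.3890 [wait]  node(4,3) S=115.2172 payoff=0.0000 vs cont=0.4910 → 0.4910 [wait]  node(4,4) S=149.3756 payoff=0.0000 vs cont=0.0000 → 0.0000 [wait]  ⇒ S*(4)=52.8726
t_3: node(3,0) S=60.2021 payoff=15.3979 vs cont=16.7857 → 16.7857 [wait]  node(3,1) S=78.0502 payoff=0.0000 vs cont=7.1604 → 7.1604 [wait]  node(3,2) S=101.1897 payoff=0.0000 vs cont=1.9425 → 1.9425 [wait]  node(3,3) S=131.1893 payoff=0.0000 vs cont=0.2465 → 0.2465 [wait]  ⇒ S*(3)=-
t_2: node(2,0) S=68.5477 payoff=7.0523 vs cont=11.9428 → 11.9428 [wait]  node(2,1) S=88.8700 payoff=0.0000 vs cont=4.5485 → 4.5485 [wait]  node(2,2) S=115.2172 payoff=0.0000 vs cont=1.0962 → 1.0962 [wait]  ⇒ S*(2)=-
t_1: node(1,0) S=78.0502 payoff=0.0000 vs cont=8.2291 → 8.2291 [wait]  node(1,1) S=101.1897 payoff=0.0000 vs cont=2.8218 → 2.8218 [wait]  ⇒ S*(1)=-
t_0: node(0,0) S=88.8700 payoff=0.0000 vs cont=5.5168 → 5.5168 [wait]  ⇒ S*(0)=-

price = 5.5168
boundary = - - - - 52.8726 46.4354 52.8726 60.2021 52.8726
tree:
5.5168
8.2291 2.8218
11.9428 4.5485 1.0962
16.7857 7.1604 1.9425 0.2465
22.7274 10.9483 3.3890 0.4910 0.0000
29.1646 16.1411 5.7940 0.9781 0.0000 0.0000
34.8180 22.7274 9.6357 1.9482 0.0000 0.0000 0.0000
39.7832 29.1646 15.3979 3.8807 0.0000 0.0000 0.0000 0.0000
44.1438 34.8180 22.7274 7.7302 0.0000 0.0000 0.0000 0.0000 0.0000
47.9736 39.7832 29.1646 15.3979 0.0000 0.0000 0.0000 0.0000 0.0000 0.0000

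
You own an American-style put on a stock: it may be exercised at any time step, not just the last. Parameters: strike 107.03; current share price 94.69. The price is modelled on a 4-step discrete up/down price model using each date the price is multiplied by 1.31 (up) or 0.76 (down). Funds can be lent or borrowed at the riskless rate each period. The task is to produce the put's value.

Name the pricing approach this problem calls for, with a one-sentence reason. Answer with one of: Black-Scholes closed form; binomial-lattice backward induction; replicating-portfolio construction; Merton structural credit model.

framework: binomial-lattice backward induction

Key observation: the exercise right at every one of the 4 steps is what matters: each node needs max(107.03 − S, continuation), which only the stepwise tree valuation starting from spot 94.69 delivers.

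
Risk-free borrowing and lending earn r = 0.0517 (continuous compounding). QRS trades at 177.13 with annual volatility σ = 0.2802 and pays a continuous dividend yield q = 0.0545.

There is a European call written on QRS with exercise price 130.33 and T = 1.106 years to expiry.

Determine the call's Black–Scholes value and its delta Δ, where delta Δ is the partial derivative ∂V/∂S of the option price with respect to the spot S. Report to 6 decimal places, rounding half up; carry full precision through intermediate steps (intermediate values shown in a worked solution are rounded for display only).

price = 46.975550
Δ = 0.829093

σ√T = 0.2802·√1.106 = 0.294677
d₁ = (ln(S/K) + (r−q+σ²/2)T) / (σ√T) = (ln(177.13/130.33) + (0.0517−0.0545+0.2802²/2)·1.106) / 0.294677 = (0.306814 + 0.040320) / 0.294677 = 1.178019
d₂ = d₁ − σ√T = 1.178019 − 0.294677 = 0.883342
e^{−rT} = 0.944424
e^{−qT} = 0.941504
N(d₁) = 0.880605,  N(d₂) = 0.811474
Call price V = S·e^{−qT}·N(d₁) − K·e^{−rT}·N(d₂) = 146.857291 − 99.881741 = 46.975550
Δ = e^{−qT}·N(d₁) = 0.829093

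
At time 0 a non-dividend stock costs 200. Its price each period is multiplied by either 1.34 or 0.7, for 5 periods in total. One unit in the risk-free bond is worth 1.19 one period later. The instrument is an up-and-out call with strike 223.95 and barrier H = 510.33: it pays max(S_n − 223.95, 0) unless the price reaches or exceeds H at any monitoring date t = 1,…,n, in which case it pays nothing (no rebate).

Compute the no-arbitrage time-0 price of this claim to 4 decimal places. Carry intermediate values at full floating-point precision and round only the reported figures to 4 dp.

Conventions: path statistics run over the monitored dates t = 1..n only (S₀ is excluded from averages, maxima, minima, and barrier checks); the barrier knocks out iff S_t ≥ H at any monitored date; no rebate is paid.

price = 31.9254

Under the martingale measure an up-move has probability p* = 0.7656; value the claim as the probability-weighted average of per-path payoffs, discounted 5 periods at R = 1.19.
Enumerate all 2^5 = 32 price paths (U = up ×1.34, D = down ×0.7); each path with k up-moves has probability p*^k·(1−p*)^(5−k).
DDDDD: M=140.0000, payoff=0.0000, prob=0.000707
UDDDD: M=268.0000, payoff=0.0000, prob=0.002310
DUDDD: M=187.6000, payoff=0.0000, prob=0.002310
UUDDD: M=359.1200, payoff=0.0000, prob=0.007547
DDUDD: M=140.0000, payoff=0.0000, prob=0.002310
UDUDD: M=268.0000, payoff=0.0000, prob=0.007547
DUUDD: M=251.3840, payoff=0.0000, prob=0.007547
UUUDD: M=481.2208, payoff=11.8482, prob=0.024653
DDDUD: M=140.0000, payoff=0.0000, prob=0.002310
UDDUD: M=268.0000, payoff=0.0000, prob=0.007547
DUDUD: M=187.6000, payoff=0.0000, prob=0.007547
UUDUD: M=359.1200, payoff=11.8482, prob=0.024653
DDUUD: M=175.9688, payoff=0.0000, prob=0.007547
UDUUD: M=336.8546, payoff=11.8482, prob=0.024653
DUUUD: M=336.8546, payoff=11.8482, prob=0.024653
UUUUD: M=644.8359, payoff=0.0000, prob=0.080533
DDDDU: M=140.0000, payoff=0.0000, prob=0.002310
UDDDU: M=268.0000, payoff=0.0000, prob=0.007547
DUDDU: M=187.6000, payoff=0.0000, prob=0.007547
UUDDU: M=359.1200, payoff=11.8482, prob=0.024653
DDUDU: M=140.0000, payoff=0.0000, prob=0.007547
UDUDU: M=268.0000, payoff=11.8482, prob=0.024653
DUUDU: M=251.3840, payoff=11.8482, prob=0.024653
UUUDU: M=481.2208, payoff=227.4351, prob=0.080533
DDDUU: M=140.0000, payoff=0.0000, prob=0.007547
UDDUU: M=268.0000, payoff=11.8482, prob=0.024653
DUDUU: M=235.7982, payoff=11.8482, prob=0.024653
UUDUU: M=451.3851, payoff=227.4351, prob=0.080533
DDUUU: M=235.7982, payoff=11.8482, prob=0.024653
UDUUU: M=451.3851, payoff=227.4351, prob=0.080533
DUUUU: M=451.3851, payoff=227.4351, prob=0.080533
UUUUU: M=864.0801, payoff=0.0000, prob=0.263076
Price = Σ prob·payoff / R^5 = 76.185378 / 2.386354 = 31.9254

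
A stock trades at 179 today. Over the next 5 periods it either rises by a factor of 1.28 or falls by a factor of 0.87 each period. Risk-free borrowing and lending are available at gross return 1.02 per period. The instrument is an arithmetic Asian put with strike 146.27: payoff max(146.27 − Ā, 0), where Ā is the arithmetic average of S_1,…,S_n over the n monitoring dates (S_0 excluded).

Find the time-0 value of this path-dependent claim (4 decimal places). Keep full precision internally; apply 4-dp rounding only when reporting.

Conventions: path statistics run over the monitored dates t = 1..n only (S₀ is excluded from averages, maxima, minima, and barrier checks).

price = 3.8023

With p* = (R−d)/(u−d) = 0.3659, sum probability × payoff across the paths and divide by R^5.
Enumerate all 2^5 = 32 price paths (U = up ×1.28, D = down ×0.87); each path with k up-moves has probability p*^k·(1−p*)^(5−k).
DDDDD: Ā=120.1706, payoff=26.0994, prob=0.102553
UDDDD: Ā=176.8028, payoff=0.0000, prob=0.059165
DUDDD: Ā=162.1248, payoff=0.0000, prob=0.059165
UUDDD: Ā=238.5284, payoff=0.0000, prob=0.034134
DDUDD: Ā=149.3549, payoff=0.0000, prob=0.059165
UDUDD: Ā=219.7406, payoff=0.0000, prob=0.034134
DUUDD: Ā=205.0626, payoff=0.0000, prob=0.034134
UUUDD: Ā=301.7012, payoff=0.0000, prob=0.019693
DDDUD: Ā=138.2451, payoff=8.0249, prob=0.059165
UDDUD: Ā=203.3951, payoff=0.0000, prob=0.034134
DUDUD: Ā=188.7171, payoff=0.0000, prob=0.034134
UUDUD: Ā=277.6528, payoff=0.0000, prob=0.019693
DDUUD: Ā=175.9473, payoff=0.0000, prob=0.034134
UDUUD: Ā=258.8650, payoff=0.0000, prob=0.019693
DUUUD: Ā=244.1870, payoff=0.0000, prob=0.019693
UUUUD: Ā=359.2636, payoff=0.0000, prob=0.011361
DDDDU: Ā=128.5796, payoff=17.6904, prob=0.059165
UDDDU: Ā=189.1746, payoff=0.0000, prob=0.034134
DUDDU: Ā=174.4966, payoff=0.0000, prob=0.034134
UUDDU: Ā=256.7307, payoff=0.0000, prob=0.019693
DDUDU: Ā=161.7268, payoff=0.0000, prob=0.034134
UDUDU: Ā=237.9428, payoff=0.0000, prob=0.019693
DUUDU: Ā=223.2648, payoff=0.0000, prob=0.019693
UUUDU: Ā=328.4816, payoff=0.0000, prob=0.011361
DDDUU: Ā=150.6170, payoff=0.0000, prob=0.034134
UDDUU: Ā=221.5974, payoff=0.0000, prob=0.019693
DUDUU: Ā=206.9194, payoff=0.0000, prob=0.019693
UUDUU: Ā=304.4331, payoff=0.0000, prob=0.011361
DDUUU: Ā=194.1495, payoff=0.0000, prob=0.019693
UDUUU: Ā=285.6453, payoff=0.0000, prob=0.011361
DUUUU: Ā=270.9673, payoff=0.0000, prob=0.011361
UUUUU: Ā=398.6645, payoff=0.0000, prob=0.006554
Price = Σ prob·payoff / R^5 = 4.198007 / 1.104081 = 3.8023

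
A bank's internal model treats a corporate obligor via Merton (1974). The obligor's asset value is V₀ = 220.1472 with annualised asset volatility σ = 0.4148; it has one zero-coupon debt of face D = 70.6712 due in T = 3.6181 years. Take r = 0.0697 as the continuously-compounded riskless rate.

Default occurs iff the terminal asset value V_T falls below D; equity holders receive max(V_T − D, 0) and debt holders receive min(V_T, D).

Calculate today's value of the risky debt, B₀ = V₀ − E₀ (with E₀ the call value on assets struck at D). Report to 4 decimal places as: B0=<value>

B0=53.6276

With assets at 220.1472 and a single debt payment of 70.6712 at 3.6181 years:
d₁ = [ln(V₀/D) + (r + σ²/2)T] / (σ√T)
   = [ln(220.1472/70.6712) + (0.0697 + 0.5·0.4148²)·3.6181] / (0.4148·√3.6181)
   = [1.136258 + 0.563445] / 0.789004 = 2.154240
d₂ = d₁ − σ√T = 2.154240 − 0.789004 = 1.365236
N(d₁) = 0.984389,  N(d₂) = 0.913911,  e^(−rT) = 0.777104
E₀ = V₀·N(d₁) − D·e^(−rT)·N(d₂)
   = 220.1472·0.984389 − 70.6712·0.777104·0.913911 = 166.519637
B₀ = V₀ − E₀ = 220.1472 − 166.519637 = 53.627563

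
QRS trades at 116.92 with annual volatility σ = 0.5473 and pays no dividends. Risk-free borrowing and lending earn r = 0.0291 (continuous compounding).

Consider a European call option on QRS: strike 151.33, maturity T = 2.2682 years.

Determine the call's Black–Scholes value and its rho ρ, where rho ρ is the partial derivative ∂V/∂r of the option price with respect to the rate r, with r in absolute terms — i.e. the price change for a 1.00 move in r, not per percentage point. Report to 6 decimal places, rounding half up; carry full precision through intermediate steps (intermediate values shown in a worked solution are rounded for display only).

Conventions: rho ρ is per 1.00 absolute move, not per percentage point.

σ√T = 0.5473·√2.2682 = 0.824264
d₁ = (ln(S/K) + (r+σ²/2)T) / (σ√T) = (ln(116.92/151.33) + (0.0291+0.5473²/2)·2.2682) / 0.824264 = (-0.257973 + 0.405710) / 0.824264 = 0.179235
d₂ = d₁ − σ√T = 0.179235 − 0.824264 = -0.645029
e^{−rT} = 0.936127
N(d₁) = 0.571123,  N(d₂) = 0.259454
Call price V = S·N(d₁) − K·e^{−rT}·N(d₂) = 66.775751 − 36.755347 = 30.020404
ρ = K·T·e^{−rT}·N(d₂) = 83.368478

price = 30.020404
ρ = 83.368478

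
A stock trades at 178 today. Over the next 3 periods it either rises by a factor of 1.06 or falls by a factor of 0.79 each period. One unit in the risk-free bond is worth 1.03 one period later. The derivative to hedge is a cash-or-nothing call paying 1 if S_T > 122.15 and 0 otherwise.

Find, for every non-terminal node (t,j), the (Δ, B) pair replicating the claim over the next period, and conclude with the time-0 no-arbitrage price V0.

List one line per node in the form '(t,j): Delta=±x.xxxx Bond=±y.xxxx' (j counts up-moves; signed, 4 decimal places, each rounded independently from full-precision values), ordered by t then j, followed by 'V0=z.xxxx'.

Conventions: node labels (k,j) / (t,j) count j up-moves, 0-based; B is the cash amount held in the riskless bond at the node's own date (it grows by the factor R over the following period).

The replicating-portfolio and risk-neutral prices coincide; use p* = (1.03−0.79)/(1.06−0.79) = 0.8889 for the latter.
Expiry values: V(3,0)=0.0000, V(3,1)=0.0000, V(3,2)=1.0000, V(3,3)=1.0000
(2,0): S=111.0898. Δ = (V_up−V_dn)/(S_up−S_dn) = (0.0000−0.0000)/(117.7552−87.7609) = 0.0000. V = [p*·0.0000 + (1−p*)·0.0000]/1.03 = 0.0000. B = V − Δ·S = 0.0000.
(2,1): S=149.0572. Δ = (V_up−V_dn)/(S_up−S_dn) = (1.0000−0.0000)/(158.0006−117.7552) = 0.0248. V = [p*·1.0000 + (1−p*)·0.0000]/1.03 = 0.8630. B = V − Δ·S = -2.8407.
(2,2): S=200.0008. Δ = (V_up−V_dn)/(S_up−S_dn) = (1.0000−1.0000)/(212.0008−158.0006) = 0.0000. V = [p*·1.0000 + (1−p*)·1.0000]/1.03 = 0.9709. B = V − Δ·S = 0.9709.
(1,0): S=140.6200. Δ = (V_up−V_dn)/(S_up−S_dn) = (0.8630−0.0000)/(149.0572−111.0898) = 0.0227. V = [p*·0.8630 + (1−p*)·0.0000]/1.03 = 0.7448. B = V − Δ·S = -2.4515.
(1,1): S=188.6800. Δ = (V_up−V_dn)/(S_up−S_dn) = (0.9709−0.8630)/(200.0008−149.0572) = 0.0021. V = [p*·0.9709 + (1−p*)·0.8630]/1.03 = 0.9310. B = V − Δ·S = 0.5314.
(0,0): S=178.0000. Δ = (V_up−V_dn)/(S_up−S_dn) = (0.9310−0.7448)/(188.6800−140.6200) = 0.0039. V = [p*·0.9310 + (1−p*)·0.7448]/1.03 = 0.8838. B = V − Δ·S = 0.1942.
Verification: the root portfolio costs Δ(0,0)·S0 + B(0,0) = 0.8838, matching V0.

(0,0): Delta=0.0039 Bond=0.1942
(1,0): Delta=0.0227 Bond=-2.4515
(1,1): Delta=0.0021 Bond=0.5314
(2,0): Delta=0.0000 Bond=0.0000
(2,1): Delta=0.0248 Bond=-2.8407
(2,2): Delta=0.0000 Bond=0.9709
V0=0.8838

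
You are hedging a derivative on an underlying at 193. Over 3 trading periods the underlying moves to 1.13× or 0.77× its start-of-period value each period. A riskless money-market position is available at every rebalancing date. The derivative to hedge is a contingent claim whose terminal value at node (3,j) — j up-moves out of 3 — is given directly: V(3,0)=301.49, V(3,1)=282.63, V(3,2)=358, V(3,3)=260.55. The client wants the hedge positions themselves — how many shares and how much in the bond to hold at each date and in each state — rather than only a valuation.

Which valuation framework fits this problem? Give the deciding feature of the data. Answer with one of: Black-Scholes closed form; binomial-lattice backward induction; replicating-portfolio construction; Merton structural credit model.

Key observation: since the answer must list Δ and B at each node of the 1.13/0.77 lattice on 193, the replicating-portfolio method — solving the two-state system at every node — is the one that applies.

framework: replicating-portfolio construction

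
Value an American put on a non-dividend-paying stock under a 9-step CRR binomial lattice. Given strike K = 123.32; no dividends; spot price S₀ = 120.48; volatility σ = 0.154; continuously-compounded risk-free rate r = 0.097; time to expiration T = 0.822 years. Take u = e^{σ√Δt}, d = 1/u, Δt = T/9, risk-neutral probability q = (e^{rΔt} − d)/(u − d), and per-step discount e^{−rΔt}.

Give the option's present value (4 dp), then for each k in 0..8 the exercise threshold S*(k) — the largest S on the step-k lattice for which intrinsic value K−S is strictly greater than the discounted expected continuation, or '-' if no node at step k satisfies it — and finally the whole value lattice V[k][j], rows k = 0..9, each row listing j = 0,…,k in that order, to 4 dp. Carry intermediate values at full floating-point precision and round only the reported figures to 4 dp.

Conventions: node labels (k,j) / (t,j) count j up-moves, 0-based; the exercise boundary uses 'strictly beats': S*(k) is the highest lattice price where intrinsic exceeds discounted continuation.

Δt=0.09133  u=1.04764  d=0.95453  q=0.58393  discount=0.99118
step 9 (expiry): payoffs max(K−S,0) = 44.0694 36.3384 27.8532 18.5402 8.3188 0.0000 0.0000 0.0000 0.0000 0.0000
step 8: (k=8,j=0): S=83.0262, K−S=40.2938, hold=39.2061 ⇒ V=40.2938 exercise | (k=8,j=1): S=91.1255, K−S=32.1945, hold=31.1068 ⇒ V=32.1945 exercise | (k=8,j=2): S=100.0150, K−S=23.3050, hold=22.2173 ⇒ V=23.3050 exercise | (k=8,j=3): S=109.7716, K−S=13.5484, hold=12.4607 ⇒ V=13.5484 exercise | (k=8,j=4): S=120.4800, K−S=2.8400, hold=3.4306 ⇒ V=3.4306 continue | (k=8,j=5): S=132.2330, K−S=0.0000, hold=0.0000 ⇒ V=0.0000 continue | (k=8,j=6): S=145.1326, K−S=0.0000, hold=0.0000 ⇒ V=0.0000 continue | (k=8,j=7): S=159.2905, K−S=0.0000, hold=0.0000 ⇒ V=0.0000 continue | (k=8,j=8): S=174.8295, K−S=0.0000, hold=0.0000 ⇒ V=0.0000 continue  boundary S*=109.7716
step 7: (k=7,j=0): S=86.9816, K−S=36.3384, hold=35.2507 ⇒ V=36.3384 exercise | (k=7,j=1): S=95.4668, K−S=27.8532, hold=26.7655 ⇒ V=27.8532 exercise | (k=7,j=2): S=104.7798, K−S=18.5402, hold=17.4525 ⇒ V=18.5402 exercise | (k=7,j=3): S=115.0012, K−S=8.3188, hold=7.5729 ⇒ V=8.3188 exercise | (k=7,j=4): S=126.2198, K−S=0.0000, hold=1.4148 ⇒ V=1.4148 continue | (k=7,j=5): S=138.5327, K−S=0.0000, hold=0.0000 ⇒ V=0.0000 continue | (k=7,j=6): S=152.0468, K−S=0.0000, hold=0.0000 ⇒ V=0.0000 continue | (k=7,j=7): S=166.8793, K−S=0.0000, hold=0.0000 ⇒ V=0.0000 continue  boundary S*=115.0012
step 6: (k=6,j=0): S=91.1255, K−S=32.1945, hold=31.1068 ⇒ V=32.1945 exercise | (k=6,j=1): S=100.0150, K−S=23.3050, hold=22.2173 ⇒ V=23.3050 exercise | (k=6,j=2): S=109.7716, K−S=13.5484, hold=12.4607 ⇒ V=13.5484 exercise | (k=6,j=3): S=120.4800, K−S=2.8400, hold=4.2495 ⇒ V=4.2495 continue | (k=6,j=4): S=132.2330, K−S=0.0000, hold=0.5835 ⇒ V=0.5835 continue | (k=6,j=5): S=145.1326, K−S=0.0000, hold=0.0000 ⇒ V=0.0000 continue | (k=6,j=6): S=159.2905, K−S=0.0000, hold=0.0000 ⇒ V=0.0000 continue  boundary S*=109.7716
step 5: (k=5,j=0): S=95.4668, K−S=27.8532, hold=26.7655 ⇒ V=27.8532 exercise | (k=5,j=1): S=104.7798, K−S=18.5402, hold=17.4525 ⇒ V=18.5402 exercise | (k=5,j=2): S=115.0012, K−S=8.3188, hold=8.0469 ⇒ V=8.3188 exercise | (k=5,j=3): S=126.2198, K−S=0.0000, hold=2.0902 ⇒ V=2.0902 continue | (k=5,j=4): S=138.5327, K−S=0.0000, hold=0.2406 ⇒ V=0.2406 continue | (k=5,j=5): S=152.0468, K−S=0.0000, hold=0.0000 ⇒ V=0.0000 continue  boundary S*=115.0012
step 4: (k=4,j=0): S=100.0150, K−S=23.3050, hold=22.2173 ⇒ V=23.3050 exercise | (k=4,j=1): S=109.7716, K−S=13.5484, hold=12.4607 ⇒ V=13.5484 exercise | (k=4,j=2): S=120.4800, K−S=2.8400, hold=4.6404 ⇒ V=4.6404 continue | (k=4,j=3): S=132.2330, K−S=0.0000, hold=1.0012 ⇒ V=1.0012 continue | (k=4,j=4): S=145.1326, K−S=0.0000, hold=0.0992 ⇒ V=0.0992 continue  boundary S*=109.7716
step 3: (k=3,j=0): S=104.7798, K−S=18.5402, hold=17.4525 ⇒ V=18.5402 exercise | (k=3,j=1): S=115.0012, K−S=8.3188, hold=8.2731 ⇒ V=8.3188 exercise | (k=3,j=2): S=126.2198, K−S=0.0000, hold=2.4932 ⇒ V=2.4932 continue | (k=3,j=3): S=138.5327, K−S=0.0000, hold=0.4703 ⇒ V=0.4703 continue  boundary S*=115.0012
step 2: (k=2,j=0): S=109.7716, K−S=13.5484, hold=12.4607 ⇒ V=13.5484 exercise | (k=2,j=1): S=120.4800, K−S=2.8400, hold=4.8737 ⇒ V=4.8737 continue | (k=2,j=2): S=132.2330, K−S=0.0000, hold=1.3004 ⇒ V=1.3004 continue  boundary S*=109.7716
step 1: (k=1,j=0): S=115.0012, K−S=8.3188, hold=8.4081 ⇒ V=8.4081 continue | (k=1,j=1): S=126.2198, K−S=0.0000, hold=2.7625 ⇒ V=2.7625 continue  boundary S*=-
step 0: (k=0,j=0): S=120.4800, K−S=2.8400, hold=5.0664 ⇒ V=5.0664 continue  boundary S*=-

price = 5.0664
boundary = - - 109.7716 115.0012 109.7716 115.0012 109.7716 115.0012 109.7716
tree:
5.0664
8.4081 2.7625
13.5484 4.8737 1.3004
18.5402 8.3188 2.4932 0.4703
23.3050 13.5484 4.6404 1.0012 0.0992
27.8532 18.5402 8.3188 2.0902 0.2406 0.0000
32.1945 23.3050 13.5484 4.2495 0.5835 0.0000 0.0000
36.3384 27.8532 18.5402 8.3188 1.4148 0.0000 0.0000 0.0000
40.2938 32.1945 23.3050 13.5484 3.4306 0.0000 0.0000 0.0000 0.0000
44.0694 36.3384 27.8532 18.5402 8.3188 0.0000 0.0000 0.0000 0.0000 0.0000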